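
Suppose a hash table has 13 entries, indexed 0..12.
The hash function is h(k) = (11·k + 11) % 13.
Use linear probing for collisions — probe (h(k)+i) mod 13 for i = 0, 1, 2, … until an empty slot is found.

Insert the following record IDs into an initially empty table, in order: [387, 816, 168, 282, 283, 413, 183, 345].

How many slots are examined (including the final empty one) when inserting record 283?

4

Insert 387: h=4, slot 4 empty → index 4.
Insert 816: h=4, slot 4 occupied → index 5.
Insert 168: h=0, slot 0 empty → index 0.
Insert 282: h=6, slot 6 empty → index 6.
Insert 283: h=4, slots 4,5,6 occupied → index 7.
Insert 413: h=4, slots 4,5,6,7 occupied → index 8.
Insert 183: h=9, slot 9 empty → index 9.
Insert 345: h=10, slot 10 empty → index 10.
Table: [168, ., ., ., 387, 816, 282, 283, 413, 183, 345, ., .]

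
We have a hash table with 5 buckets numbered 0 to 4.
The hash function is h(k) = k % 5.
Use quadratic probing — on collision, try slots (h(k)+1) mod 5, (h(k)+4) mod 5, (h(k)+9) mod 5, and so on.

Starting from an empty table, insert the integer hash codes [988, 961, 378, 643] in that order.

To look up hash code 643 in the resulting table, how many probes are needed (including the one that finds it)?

988 hashes to 3; slot 3 is free -> place at 3.
961 hashes to 1; slot 1 is free -> place at 1.
378 hashes to 3; 3 taken -> place at 4.
643 hashes to 3; 3,4 taken -> place at 2.
Table: [., 961, 643, 988, 378]
Lookup 643: h=3, probe 3,4,2 → found at 2.

3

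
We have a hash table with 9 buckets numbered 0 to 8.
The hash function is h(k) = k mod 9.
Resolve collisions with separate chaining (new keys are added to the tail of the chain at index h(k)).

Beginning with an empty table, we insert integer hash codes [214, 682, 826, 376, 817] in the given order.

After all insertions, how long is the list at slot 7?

Insert 214: h=7, bucket 7 empty → new chain.
Insert 682: h=7, bucket 7 nonempty → append to chain.
Insert 826: h=7, bucket 7 nonempty → append to chain.
Insert 376: h=7, bucket 7 nonempty → append to chain.
Insert 817: h=7, bucket 7 nonempty → append to chain.
Final buckets:
0: _
1: _
2: _
3: _
4: _
5: _
6: _
7: 214 -> 682 -> 826 -> 376 -> 817
8: _

5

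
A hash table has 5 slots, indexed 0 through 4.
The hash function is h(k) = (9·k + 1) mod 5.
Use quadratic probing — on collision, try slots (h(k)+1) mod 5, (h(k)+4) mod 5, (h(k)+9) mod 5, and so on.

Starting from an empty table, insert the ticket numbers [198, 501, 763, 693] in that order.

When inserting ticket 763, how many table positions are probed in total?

198: h=3 -> slot 3
501: h=0 -> slot 0
763: h=3, probe 3,4 -> slot 4
693: h=3, probe 3,4,2 -> slot 2
Table: [501, ., 693, 198, 763]

2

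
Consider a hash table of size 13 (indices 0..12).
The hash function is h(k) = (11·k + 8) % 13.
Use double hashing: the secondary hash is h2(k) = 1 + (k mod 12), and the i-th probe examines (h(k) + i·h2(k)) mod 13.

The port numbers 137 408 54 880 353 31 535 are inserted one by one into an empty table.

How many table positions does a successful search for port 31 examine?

2

Insert 137: h=7, slot 7 empty -> index 7.
Insert 408: h=11, slot 11 empty -> index 11.
Insert 54: h=4, slot 4 empty -> index 4.
Insert 880: h=3, slot 3 empty -> index 3.
Insert 353: h=4, h2=6, slot 4 occupied -> index 10.
Insert 31: h=11, h2=8, slot 11 occupied -> index 6.
Insert 535: h=4, h2=8, slot 4 occupied -> index 12.
Table: [_, _, _, 880, 54, _, 31, 137, _, _, 353, 408, 535]
Lookup 31: h=11, h2=8, probe 11,6 → found at 6.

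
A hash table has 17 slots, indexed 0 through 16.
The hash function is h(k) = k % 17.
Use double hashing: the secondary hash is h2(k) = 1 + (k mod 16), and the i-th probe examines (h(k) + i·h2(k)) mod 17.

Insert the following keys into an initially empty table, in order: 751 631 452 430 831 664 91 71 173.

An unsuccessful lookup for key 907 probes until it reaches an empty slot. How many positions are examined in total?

751: h=3 → slot 3
631: h=2 → slot 2
452: h=10 → slot 10
430: h=5 → slot 5
831: h=15 → slot 15
664: h=1 → slot 1
91: h=6 → slot 6
71: h=3, h2=8, probe 3,11 → slot 11
173: h=3, h2=14, probe 3,0 → slot 0
Table: [173, 664, 631, 751, —, 430, 91, —, —, —, 452, 71, —, —, —, 831, —]
Lookup 907: h=6, h2=12, probe 6,1,13 → slot 13 empty, not found.

3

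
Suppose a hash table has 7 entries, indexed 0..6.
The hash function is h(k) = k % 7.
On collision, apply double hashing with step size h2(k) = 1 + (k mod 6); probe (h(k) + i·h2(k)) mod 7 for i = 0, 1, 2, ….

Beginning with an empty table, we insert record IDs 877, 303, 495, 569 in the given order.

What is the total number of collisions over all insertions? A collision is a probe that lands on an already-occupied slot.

2

877 hashes to 2; slot 2 is free => place at 2.
303 hashes to 2, h2=4; 2 taken => place at 6.
495 hashes to 5; slot 5 is free => place at 5.
569 hashes to 2, h2=6; 2 taken => place at 1.
Table: [-, 569, 877, -, -, 495, 303]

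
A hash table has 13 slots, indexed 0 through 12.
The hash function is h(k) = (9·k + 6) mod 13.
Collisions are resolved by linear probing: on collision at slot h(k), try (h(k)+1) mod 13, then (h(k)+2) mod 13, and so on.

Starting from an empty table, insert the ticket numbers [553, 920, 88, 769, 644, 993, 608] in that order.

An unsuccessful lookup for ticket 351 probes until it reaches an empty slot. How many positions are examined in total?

4

Insert 553: h=4, slot 4 empty -> index 4.
Insert 920: h=5, slot 5 empty -> index 5.
Insert 88: h=5, slot 5 occupied -> index 6.
Insert 769: h=11, slot 11 empty -> index 11.
Insert 644: h=4, slots 4,5,6 occupied -> index 7.
Insert 993: h=12, slot 12 empty -> index 12.
Insert 608: h=5, slots 5,6,7 occupied -> index 8.
Table: [—, —, —, —, 553, 920, 88, 644, 608, —, —, 769, 993]
Lookup 351: h=6, probe 6,7,8,9 → slot 9 empty, not found.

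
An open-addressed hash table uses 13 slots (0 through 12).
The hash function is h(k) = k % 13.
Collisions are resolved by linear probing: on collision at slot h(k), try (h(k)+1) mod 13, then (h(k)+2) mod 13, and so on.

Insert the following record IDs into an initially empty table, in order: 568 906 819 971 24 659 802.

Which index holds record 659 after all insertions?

568: h=9 => slot 9
906: h=9, probe 9,10 => slot 10
819: h=0 => slot 0
971: h=9, probe 9,10,11 => slot 11
24: h=11, probe 11,12 => slot 12
659: h=9, probe 9,10,11,12,0,1 => slot 1
802: h=9, probe 9,10,11,12,0,1,2 => slot 2
Table: [819, 659, 802, -, -, -, -, -, -, 568, 906, 971, 24]

1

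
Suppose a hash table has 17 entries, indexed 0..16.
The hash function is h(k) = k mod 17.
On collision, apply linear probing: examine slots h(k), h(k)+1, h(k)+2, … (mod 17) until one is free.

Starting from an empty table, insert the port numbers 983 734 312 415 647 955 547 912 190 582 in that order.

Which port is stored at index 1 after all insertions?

983: h=14 => slot 14
734: h=3 => slot 3
312: h=6 => slot 6
415: h=7 => slot 7
647: h=1 => slot 1
955: h=3, probe 3,4 => slot 4
547: h=3, probe 3,4,5 => slot 5
912: h=11 => slot 11
190: h=3, probe 3,4,5,6,7,8 => slot 8
582: h=4, probe 4,5,6,7,8,9 => slot 9
Table: [-, 647, -, 734, 955, 547, 312, 415, 190, 582, -, 912, -, -, 983, -, -]

647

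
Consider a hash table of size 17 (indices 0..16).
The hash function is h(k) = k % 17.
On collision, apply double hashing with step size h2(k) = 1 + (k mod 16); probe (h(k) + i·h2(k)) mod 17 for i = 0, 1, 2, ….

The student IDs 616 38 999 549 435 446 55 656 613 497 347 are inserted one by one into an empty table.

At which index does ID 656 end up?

616 hashes to 4; slot 4 is free => place at 4.
38 hashes to 4, h2=7; 4 taken => place at 11.
999 hashes to 13; slot 13 is free => place at 13.
549 hashes to 5; slot 5 is free => place at 5.
435 hashes to 10; slot 10 is free => place at 10.
446 hashes to 4, h2=15; 4 taken => place at 2.
55 hashes to 4, h2=8; 4 taken => place at 12.
656 hashes to 10, h2=1; 10,11,12,13 taken => place at 14.
613 hashes to 1; slot 1 is free => place at 1.
497 hashes to 4, h2=2; 4 taken => place at 6.
347 hashes to 7; slot 7 is free => place at 7.
Table: [—, 613, 446, —, 616, 549, 497, 347, —, —, 435, 38, 55, 999, 656, —, —]

14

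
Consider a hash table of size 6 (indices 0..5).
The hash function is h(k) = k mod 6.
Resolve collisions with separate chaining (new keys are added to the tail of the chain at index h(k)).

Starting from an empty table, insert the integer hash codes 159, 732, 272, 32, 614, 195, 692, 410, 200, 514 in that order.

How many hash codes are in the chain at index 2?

Insert 159: h=3, bucket 3 empty -> new chain.
Insert 732: h=0, bucket 0 empty -> new chain.
Insert 272: h=2, bucket 2 empty -> new chain.
Insert 32: h=2, bucket 2 nonempty -> append to chain.
Insert 614: h=2, bucket 2 nonempty -> append to chain.
Insert 195: h=3, bucket 3 nonempty -> append to chain.
Insert 692: h=2, bucket 2 nonempty -> append to chain.
Insert 410: h=2, bucket 2 nonempty -> append to chain.
Insert 200: h=2, bucket 2 nonempty -> append to chain.
Insert 514: h=4, bucket 4 empty -> new chain.
Final buckets:
0: 732
1: —
2: 272 -> 32 -> 614 -> 692 -> 410 -> 200
3: 159 -> 195
4: 514
5: —

6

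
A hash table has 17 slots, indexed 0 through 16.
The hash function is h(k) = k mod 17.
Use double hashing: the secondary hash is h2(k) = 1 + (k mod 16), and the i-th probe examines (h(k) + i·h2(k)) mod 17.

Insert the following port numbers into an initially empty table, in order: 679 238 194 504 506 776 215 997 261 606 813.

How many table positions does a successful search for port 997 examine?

3

679: h=16 → slot 16
238: h=0 → slot 0
194: h=7 → slot 7
504: h=11 → slot 11
506: h=13 → slot 13
776: h=11, h2=9, probe 11,3 → slot 3
215: h=11, h2=8, probe 11,2 → slot 2
997: h=11, h2=6, probe 11,0,6 → slot 6
261: h=6, h2=6, probe 6,12 → slot 12
606: h=11, h2=15, probe 11,9 → slot 9
813: h=14 → slot 14
Table: [238, -, 215, 776, -, -, 997, 194, -, 606, -, 504, 261, 506, 813, -, 679]
Lookup 997: h=11, h2=6, probe 11,0,6 → found at 6.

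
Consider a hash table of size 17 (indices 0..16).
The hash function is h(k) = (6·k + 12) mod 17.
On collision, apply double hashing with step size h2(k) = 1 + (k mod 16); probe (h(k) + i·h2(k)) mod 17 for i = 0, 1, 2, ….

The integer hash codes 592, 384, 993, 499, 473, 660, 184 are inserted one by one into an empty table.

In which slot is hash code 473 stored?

592 hashes to 11; slot 11 is free -> place at 11.
384 hashes to 4; slot 4 is free -> place at 4.
993 hashes to 3; slot 3 is free -> place at 3.
499 hashes to 14; slot 14 is free -> place at 14.
473 hashes to 11, h2=10; 11,4,14 taken -> place at 7.
660 hashes to 11, h2=5; 11 taken -> place at 16.
184 hashes to 11, h2=9; 11,3 taken -> place at 12.
Table: [-, -, -, 993, 384, -, -, 473, -, -, -, 592, 184, -, 499, -, 660]

7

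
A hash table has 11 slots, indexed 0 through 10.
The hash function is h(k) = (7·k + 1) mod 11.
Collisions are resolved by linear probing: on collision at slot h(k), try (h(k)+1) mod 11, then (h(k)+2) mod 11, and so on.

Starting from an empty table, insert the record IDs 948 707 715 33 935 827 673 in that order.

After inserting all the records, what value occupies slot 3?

948 hashes to 4; slot 4 is free → place at 4.
707 hashes to 0; slot 0 is free → place at 0.
715 hashes to 1; slot 1 is free → place at 1.
33 hashes to 1; 1 taken → place at 2.
935 hashes to 1; 1,2 taken → place at 3.
827 hashes to 4; 4 taken → place at 5.
673 hashes to 4; 4,5 taken → place at 6.
Table: [707, 715, 33, 935, 948, 827, 673, —, —, —, —]

935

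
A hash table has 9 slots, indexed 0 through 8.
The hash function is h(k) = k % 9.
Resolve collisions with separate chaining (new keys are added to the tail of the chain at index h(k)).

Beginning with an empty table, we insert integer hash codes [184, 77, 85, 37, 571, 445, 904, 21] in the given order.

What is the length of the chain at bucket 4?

184 -> bucket 4
77 -> bucket 5
85 -> bucket 4 (collision)
37 -> bucket 1
571 -> bucket 4 (collision)
445 -> bucket 4 (collision)
904 -> bucket 4 (collision)
21 -> bucket 3
Final buckets:
0: —
1: 37
2: —
3: 21
4: 184 -> 85 -> 571 -> 445 -> 904
5: 77
6: —
7: —
8: —

5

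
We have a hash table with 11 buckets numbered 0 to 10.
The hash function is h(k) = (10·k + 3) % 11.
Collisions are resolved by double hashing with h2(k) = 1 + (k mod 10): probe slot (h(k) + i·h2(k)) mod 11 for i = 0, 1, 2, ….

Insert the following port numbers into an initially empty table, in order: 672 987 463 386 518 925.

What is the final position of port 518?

672 hashes to 2; slot 2 is free -> place at 2.
987 hashes to 6; slot 6 is free -> place at 6.
463 hashes to 2, h2=4; 2,6 taken -> place at 10.
386 hashes to 2, h2=7; 2 taken -> place at 9.
518 hashes to 2, h2=9; 2 taken -> place at 0.
925 hashes to 2, h2=6; 2 taken -> place at 8.
Table: [518, ∅, 672, ∅, ∅, ∅, 987, ∅, 925, 386, 463]

0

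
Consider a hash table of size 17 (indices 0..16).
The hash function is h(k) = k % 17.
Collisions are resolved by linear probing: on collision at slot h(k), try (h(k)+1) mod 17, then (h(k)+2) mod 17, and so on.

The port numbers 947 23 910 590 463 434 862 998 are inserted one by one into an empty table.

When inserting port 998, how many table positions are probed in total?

947: h=12 -> slot 12
23: h=6 -> slot 6
910: h=9 -> slot 9
590: h=12, probe 12,13 -> slot 13
463: h=4 -> slot 4
434: h=9, probe 9,10 -> slot 10
862: h=12, probe 12,13,14 -> slot 14
998: h=12, probe 12,13,14,15 -> slot 15
Table: [—, —, —, —, 463, —, 23, —, —, 910, 434, —, 947, 590, 862, 998, —]

4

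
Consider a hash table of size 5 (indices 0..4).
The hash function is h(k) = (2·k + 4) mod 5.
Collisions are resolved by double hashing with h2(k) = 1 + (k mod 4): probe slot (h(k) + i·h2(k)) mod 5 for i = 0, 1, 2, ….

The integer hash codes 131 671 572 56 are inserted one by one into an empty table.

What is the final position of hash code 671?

Insert 131: h=1, slot 1 empty → index 1.
Insert 671: h=1, h2=4, slot 1 occupied → index 0.
Insert 572: h=3, slot 3 empty → index 3.
Insert 56: h=1, h2=1, slot 1 occupied → index 2.
Table: [671, 131, 56, 572, _]

0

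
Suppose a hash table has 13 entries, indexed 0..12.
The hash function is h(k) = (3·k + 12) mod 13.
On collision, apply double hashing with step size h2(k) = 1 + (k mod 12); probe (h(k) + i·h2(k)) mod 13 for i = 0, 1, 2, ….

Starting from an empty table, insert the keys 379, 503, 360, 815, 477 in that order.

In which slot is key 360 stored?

379 hashes to 5; slot 5 is free → place at 5.
503 hashes to 0; slot 0 is free → place at 0.
360 hashes to 0, h2=1; 0 taken → place at 1.
815 hashes to 0, h2=12; 0 taken → place at 12.
477 hashes to 0, h2=10; 0 taken → place at 10.
Table: [503, 360, -, -, -, 379, -, -, -, -, 477, -, 815]

1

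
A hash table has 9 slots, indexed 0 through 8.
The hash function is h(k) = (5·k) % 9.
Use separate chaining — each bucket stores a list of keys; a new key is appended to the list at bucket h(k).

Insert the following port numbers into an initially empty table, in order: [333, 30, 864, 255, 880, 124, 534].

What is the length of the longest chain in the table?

3

333 -> bucket 0
30 -> bucket 6
864 -> bucket 0 (collision)
255 -> bucket 6 (collision)
880 -> bucket 8
124 -> bucket 8 (collision)
534 -> bucket 6 (collision)
Final buckets:
0: 333 -> 864
1: ∅
2: ∅
3: ∅
4: ∅
5: ∅
6: 30 -> 255 -> 534
7: ∅
8: 880 -> 124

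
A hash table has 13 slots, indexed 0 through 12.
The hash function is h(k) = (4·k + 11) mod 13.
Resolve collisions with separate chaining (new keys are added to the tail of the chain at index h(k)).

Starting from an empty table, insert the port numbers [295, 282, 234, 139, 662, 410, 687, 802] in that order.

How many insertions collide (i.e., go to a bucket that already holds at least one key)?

Insert 295: h=8, bucket 8 empty → new chain.
Insert 282: h=8, bucket 8 nonempty → append to chain.
Insert 234: h=11, bucket 11 empty → new chain.
Insert 139: h=8, bucket 8 nonempty → append to chain.
Insert 662: h=7, bucket 7 empty → new chain.
Insert 410: h=0, bucket 0 empty → new chain.
Insert 687: h=3, bucket 3 empty → new chain.
Insert 802: h=8, bucket 8 nonempty → append to chain.
Final buckets:
0: 410
1: _
2: _
3: 687
4: _
5: _
6: _
7: 662
8: 295 -> 282 -> 139 -> 802
9: _
10: _
11: 234
12: _

3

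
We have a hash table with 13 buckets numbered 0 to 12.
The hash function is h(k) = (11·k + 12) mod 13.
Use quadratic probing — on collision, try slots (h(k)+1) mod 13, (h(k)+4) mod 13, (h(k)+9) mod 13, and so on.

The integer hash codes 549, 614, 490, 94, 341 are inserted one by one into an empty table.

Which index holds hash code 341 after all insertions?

2

549 hashes to 6; slot 6 is free → place at 6.
614 hashes to 6; 6 taken → place at 7.
490 hashes to 7; 7 taken → place at 8.
94 hashes to 6; 6,7 taken → place at 10.
341 hashes to 6; 6,7,10 taken → place at 2.
Table: [-, -, 341, -, -, -, 549, 614, 490, -, 94, -, -]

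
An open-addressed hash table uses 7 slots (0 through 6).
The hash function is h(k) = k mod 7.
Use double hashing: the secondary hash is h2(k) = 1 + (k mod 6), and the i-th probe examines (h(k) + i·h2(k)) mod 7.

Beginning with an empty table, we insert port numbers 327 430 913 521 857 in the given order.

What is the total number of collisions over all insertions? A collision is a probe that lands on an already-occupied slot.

5

327 hashes to 5; slot 5 is free -> place at 5.
430 hashes to 3; slot 3 is free -> place at 3.
913 hashes to 3, h2=2; 3,5 taken -> place at 0.
521 hashes to 3, h2=6; 3 taken -> place at 2.
857 hashes to 3, h2=6; 3,2 taken -> place at 1.
Table: [913, 857, 521, 430, _, 327, _]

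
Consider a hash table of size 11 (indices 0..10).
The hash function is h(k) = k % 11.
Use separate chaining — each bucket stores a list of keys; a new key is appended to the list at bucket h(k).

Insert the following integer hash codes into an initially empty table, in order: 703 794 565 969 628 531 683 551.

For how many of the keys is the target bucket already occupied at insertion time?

3

703 -> bucket 10
794 -> bucket 2
565 -> bucket 4
969 -> bucket 1
628 -> bucket 1 (collision)
531 -> bucket 3
683 -> bucket 1 (collision)
551 -> bucket 1 (collision)
Final buckets:
0: ∅
1: 969 -> 628 -> 683 -> 551
2: 794
3: 531
4: 565
5: ∅
6: ∅
7: ∅
8: ∅
9: ∅
10: 703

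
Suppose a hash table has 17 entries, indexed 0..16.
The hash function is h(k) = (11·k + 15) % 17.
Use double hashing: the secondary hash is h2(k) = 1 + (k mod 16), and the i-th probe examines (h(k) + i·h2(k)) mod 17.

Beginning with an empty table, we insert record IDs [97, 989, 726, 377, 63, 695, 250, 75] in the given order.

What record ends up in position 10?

63

97 hashes to 11; slot 11 is free → place at 11.
989 hashes to 14; slot 14 is free → place at 14.
726 hashes to 11, h2=7; 11 taken → place at 1.
377 hashes to 14, h2=10; 14 taken → place at 7.
63 hashes to 11, h2=16; 11 taken → place at 10.
695 hashes to 10, h2=8; 10,1 taken → place at 9.
250 hashes to 11, h2=11; 11 taken → place at 5.
75 hashes to 7, h2=12; 7 taken → place at 2.
Table: [—, 726, 75, —, —, 250, —, 377, —, 695, 63, 97, —, —, 989, —, —]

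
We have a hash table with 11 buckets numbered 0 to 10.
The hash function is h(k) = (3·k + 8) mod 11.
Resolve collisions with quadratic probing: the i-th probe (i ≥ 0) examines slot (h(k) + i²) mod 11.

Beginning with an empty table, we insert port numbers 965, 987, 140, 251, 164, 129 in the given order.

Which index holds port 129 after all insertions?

Insert 965: h=10, slot 10 empty -> index 10.
Insert 987: h=10, slot 10 occupied -> index 0.
Insert 140: h=10, slots 10,0 occupied -> index 3.
Insert 251: h=2, slot 2 empty -> index 2.
Insert 164: h=5, slot 5 empty -> index 5.
Insert 129: h=10, slots 10,0,3 occupied -> index 8.
Table: [987, ., 251, 140, ., 164, ., ., 129, ., 965]

8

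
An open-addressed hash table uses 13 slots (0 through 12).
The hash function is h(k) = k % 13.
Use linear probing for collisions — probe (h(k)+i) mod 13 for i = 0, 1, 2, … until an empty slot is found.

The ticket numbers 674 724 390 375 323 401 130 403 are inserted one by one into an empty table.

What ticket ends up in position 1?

323

674 hashes to 11; slot 11 is free -> place at 11.
724 hashes to 9; slot 9 is free -> place at 9.
390 hashes to 0; slot 0 is free -> place at 0.
375 hashes to 11; 11 taken -> place at 12.
323 hashes to 11; 11,12,0 taken -> place at 1.
401 hashes to 11; 11,12,0,1 taken -> place at 2.
130 hashes to 0; 0,1,2 taken -> place at 3.
403 hashes to 0; 0,1,2,3 taken -> place at 4.
Table: [390, 323, 401, 130, 403, ∅, ∅, ∅, ∅, 724, ∅, 674, 375]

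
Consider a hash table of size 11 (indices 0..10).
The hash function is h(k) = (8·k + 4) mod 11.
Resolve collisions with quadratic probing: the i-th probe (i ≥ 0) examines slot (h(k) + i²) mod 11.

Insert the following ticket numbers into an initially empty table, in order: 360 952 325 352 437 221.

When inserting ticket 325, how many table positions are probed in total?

360 hashes to 2; slot 2 is free → place at 2.
952 hashes to 8; slot 8 is free → place at 8.
325 hashes to 8; 8 taken → place at 9.
352 hashes to 4; slot 4 is free → place at 4.
437 hashes to 2; 2 taken → place at 3.
221 hashes to 1; slot 1 is free → place at 1.
Table: [_, 221, 360, 437, 352, _, _, _, 952, 325, _]

2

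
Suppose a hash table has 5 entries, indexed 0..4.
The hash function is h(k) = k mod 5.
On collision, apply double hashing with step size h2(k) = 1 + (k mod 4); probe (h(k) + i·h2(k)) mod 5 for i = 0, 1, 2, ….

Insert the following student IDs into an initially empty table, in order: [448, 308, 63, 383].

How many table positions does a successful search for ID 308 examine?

2

Insert 448: h=3, slot 3 empty => index 3.
Insert 308: h=3, h2=1, slot 3 occupied => index 4.
Insert 63: h=3, h2=4, slot 3 occupied => index 2.
Insert 383: h=3, h2=4, slots 3,2 occupied => index 1.
Table: [—, 383, 63, 448, 308]
Lookup 308: h=3, h2=1, probe 3,4 → found at 4.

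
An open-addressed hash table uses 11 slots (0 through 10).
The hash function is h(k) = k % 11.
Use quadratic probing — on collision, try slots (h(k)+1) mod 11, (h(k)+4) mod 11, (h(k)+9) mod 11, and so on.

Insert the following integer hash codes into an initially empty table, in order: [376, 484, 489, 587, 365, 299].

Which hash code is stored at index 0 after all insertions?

484

376 hashes to 2; slot 2 is free → place at 2.
484 hashes to 0; slot 0 is free → place at 0.
489 hashes to 5; slot 5 is free → place at 5.
587 hashes to 4; slot 4 is free → place at 4.
365 hashes to 2; 2 taken → place at 3.
299 hashes to 2; 2,3 taken → place at 6.
Table: [484, —, 376, 365, 587, 489, 299, —, —, —, —]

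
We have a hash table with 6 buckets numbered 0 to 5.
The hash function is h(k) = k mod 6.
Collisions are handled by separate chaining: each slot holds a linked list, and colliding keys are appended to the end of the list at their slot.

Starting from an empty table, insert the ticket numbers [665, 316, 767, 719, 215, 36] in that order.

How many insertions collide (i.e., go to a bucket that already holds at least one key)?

Insert 665: h=5, bucket 5 empty → new chain.
Insert 316: h=4, bucket 4 empty → new chain.
Insert 767: h=5, bucket 5 nonempty → append to chain.
Insert 719: h=5, bucket 5 nonempty → append to chain.
Insert 215: h=5, bucket 5 nonempty → append to chain.
Insert 36: h=0, bucket 0 empty → new chain.
Final buckets:
0: 36
1: -
2: -
3: -
4: 316
5: 665 -> 767 -> 719 -> 215

3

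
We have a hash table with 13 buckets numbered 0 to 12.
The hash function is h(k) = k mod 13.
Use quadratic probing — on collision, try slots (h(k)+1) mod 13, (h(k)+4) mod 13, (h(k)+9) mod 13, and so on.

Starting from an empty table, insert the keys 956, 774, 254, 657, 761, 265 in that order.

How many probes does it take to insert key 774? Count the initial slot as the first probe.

956 hashes to 7; slot 7 is free -> place at 7.
774 hashes to 7; 7 taken -> place at 8.
254 hashes to 7; 7,8 taken -> place at 11.
657 hashes to 7; 7,8,11 taken -> place at 3.
761 hashes to 7; 7,8,11,3 taken -> place at 10.
265 hashes to 5; slot 5 is free -> place at 5.
Table: [_, _, _, 657, _, 265, _, 956, 774, _, 761, 254, _]

2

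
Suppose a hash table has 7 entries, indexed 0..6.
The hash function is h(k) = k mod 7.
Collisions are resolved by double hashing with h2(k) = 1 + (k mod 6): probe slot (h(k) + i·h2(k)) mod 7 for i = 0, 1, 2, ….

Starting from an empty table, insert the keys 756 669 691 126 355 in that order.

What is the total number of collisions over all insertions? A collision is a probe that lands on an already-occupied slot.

756 hashes to 0; slot 0 is free -> place at 0.
669 hashes to 4; slot 4 is free -> place at 4.
691 hashes to 5; slot 5 is free -> place at 5.
126 hashes to 0, h2=1; 0 taken -> place at 1.
355 hashes to 5, h2=2; 5,0 taken -> place at 2.
Table: [756, 126, 355, -, 669, 691, -]

3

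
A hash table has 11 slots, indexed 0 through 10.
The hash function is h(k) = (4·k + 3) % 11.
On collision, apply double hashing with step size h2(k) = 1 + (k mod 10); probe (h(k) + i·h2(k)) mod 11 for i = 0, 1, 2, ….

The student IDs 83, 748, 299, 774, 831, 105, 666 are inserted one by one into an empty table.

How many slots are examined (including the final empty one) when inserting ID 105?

83: h=5 -> slot 5
748: h=3 -> slot 3
299: h=0 -> slot 0
774: h=8 -> slot 8
831: h=5, h2=2, probe 5,7 -> slot 7
105: h=5, h2=6, probe 5,0,6 -> slot 6
666: h=5, h2=7, probe 5,1 -> slot 1
Table: [299, 666, ., 748, ., 83, 105, 831, 774, ., .]

3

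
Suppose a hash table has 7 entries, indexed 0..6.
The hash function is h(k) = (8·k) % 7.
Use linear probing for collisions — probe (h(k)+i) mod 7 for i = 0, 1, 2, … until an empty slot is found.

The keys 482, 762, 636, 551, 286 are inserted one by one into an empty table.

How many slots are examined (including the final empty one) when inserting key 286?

482: h=6 -> slot 6
762: h=6, probe 6,0 -> slot 0
636: h=6, probe 6,0,1 -> slot 1
551: h=5 -> slot 5
286: h=6, probe 6,0,1,2 -> slot 2
Table: [762, 636, 286, ., ., 551, 482]

4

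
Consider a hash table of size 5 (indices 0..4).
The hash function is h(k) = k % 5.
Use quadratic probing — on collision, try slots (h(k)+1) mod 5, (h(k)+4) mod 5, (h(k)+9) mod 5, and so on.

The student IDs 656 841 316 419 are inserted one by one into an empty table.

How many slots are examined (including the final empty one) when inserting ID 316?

656 hashes to 1; slot 1 is free => place at 1.
841 hashes to 1; 1 taken => place at 2.
316 hashes to 1; 1,2 taken => place at 0.
419 hashes to 4; slot 4 is free => place at 4.
Table: [316, 656, 841, -, 419]

3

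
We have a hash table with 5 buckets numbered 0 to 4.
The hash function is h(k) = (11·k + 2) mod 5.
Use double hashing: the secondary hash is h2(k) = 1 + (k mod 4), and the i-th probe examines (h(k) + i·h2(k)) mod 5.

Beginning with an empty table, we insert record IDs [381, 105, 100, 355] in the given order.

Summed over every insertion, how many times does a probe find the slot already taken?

3

381: h=3 -> slot 3
105: h=2 -> slot 2
100: h=2, h2=1, probe 2,3,4 -> slot 4
355: h=2, h2=4, probe 2,1 -> slot 1
Table: [-, 355, 105, 381, 100]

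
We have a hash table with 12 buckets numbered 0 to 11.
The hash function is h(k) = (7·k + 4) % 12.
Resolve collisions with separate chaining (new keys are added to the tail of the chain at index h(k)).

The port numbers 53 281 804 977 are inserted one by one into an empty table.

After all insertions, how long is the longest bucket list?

53 → bucket 3
281 → bucket 3 (collision)
804 → bucket 4
977 → bucket 3 (collision)
Final buckets:
0: _
1: _
2: _
3: 53 -> 281 -> 977
4: 804
5: _
6: _
7: _
8: _
9: _
10: _
11: _

3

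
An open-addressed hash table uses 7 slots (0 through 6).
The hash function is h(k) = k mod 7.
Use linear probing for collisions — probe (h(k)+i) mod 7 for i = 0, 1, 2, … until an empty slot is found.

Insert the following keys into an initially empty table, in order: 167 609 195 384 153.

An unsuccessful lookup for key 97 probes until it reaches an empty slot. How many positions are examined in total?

6

Insert 167: h=6, slot 6 empty → index 6.
Insert 609: h=0, slot 0 empty → index 0.
Insert 195: h=6, slots 6,0 occupied → index 1.
Insert 384: h=6, slots 6,0,1 occupied → index 2.
Insert 153: h=6, slots 6,0,1,2 occupied → index 3.
Table: [609, 195, 384, 153, ., ., 167]
Lookup 97: h=6, probe 6,0,1,2,3,4 → slot 4 empty, not found.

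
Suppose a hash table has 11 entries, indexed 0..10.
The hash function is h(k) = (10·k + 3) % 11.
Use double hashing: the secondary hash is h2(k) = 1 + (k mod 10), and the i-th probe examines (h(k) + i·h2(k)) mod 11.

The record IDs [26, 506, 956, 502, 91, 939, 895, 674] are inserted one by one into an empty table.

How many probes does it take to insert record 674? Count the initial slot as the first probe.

7

26 hashes to 10; slot 10 is free → place at 10.
506 hashes to 3; slot 3 is free → place at 3.
956 hashes to 4; slot 4 is free → place at 4.
502 hashes to 7; slot 7 is free → place at 7.
91 hashes to 0; slot 0 is free → place at 0.
939 hashes to 10, h2=10; 10 taken → place at 9.
895 hashes to 10, h2=6; 10 taken → place at 5.
674 hashes to 0, h2=5; 0,5,10,4,9,3 taken → place at 8.
Table: [91, ∅, ∅, 506, 956, 895, ∅, 502, 674, 939, 26]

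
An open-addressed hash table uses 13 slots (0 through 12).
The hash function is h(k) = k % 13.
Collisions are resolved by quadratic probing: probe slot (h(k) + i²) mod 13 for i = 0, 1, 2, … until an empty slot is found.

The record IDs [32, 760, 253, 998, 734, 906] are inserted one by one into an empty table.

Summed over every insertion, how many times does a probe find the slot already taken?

32 hashes to 6; slot 6 is free → place at 6.
760 hashes to 6; 6 taken → place at 7.
253 hashes to 6; 6,7 taken → place at 10.
998 hashes to 10; 10 taken → place at 11.
734 hashes to 6; 6,7,10 taken → place at 2.
906 hashes to 9; slot 9 is free → place at 9.
Table: [-, -, 734, -, -, -, 32, 760, -, 906, 253, 998, -]

7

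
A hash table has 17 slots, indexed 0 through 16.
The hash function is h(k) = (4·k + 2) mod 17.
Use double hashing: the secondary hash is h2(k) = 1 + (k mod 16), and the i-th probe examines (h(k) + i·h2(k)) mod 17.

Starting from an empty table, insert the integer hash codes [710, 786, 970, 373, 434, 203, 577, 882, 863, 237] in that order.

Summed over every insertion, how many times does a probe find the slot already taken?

710 hashes to 3; slot 3 is free => place at 3.
786 hashes to 1; slot 1 is free => place at 1.
970 hashes to 6; slot 6 is free => place at 6.
373 hashes to 15; slot 15 is free => place at 15.
434 hashes to 4; slot 4 is free => place at 4.
203 hashes to 15, h2=12; 15 taken => place at 10.
577 hashes to 15, h2=2; 15 taken => place at 0.
882 hashes to 11; slot 11 is free => place at 11.
863 hashes to 3, h2=16; 3 taken => place at 2.
237 hashes to 15, h2=14; 15 taken => place at 12.
Table: [577, 786, 863, 710, 434, -, 970, -, -, -, 203, 882, 237, -, -, 373, -]

4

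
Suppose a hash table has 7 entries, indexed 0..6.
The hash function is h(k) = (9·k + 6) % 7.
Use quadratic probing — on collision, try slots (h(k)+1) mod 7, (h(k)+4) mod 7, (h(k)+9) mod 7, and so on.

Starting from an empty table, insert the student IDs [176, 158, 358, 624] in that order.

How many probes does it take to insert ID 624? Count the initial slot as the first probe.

3

176: h=1 -> slot 1
158: h=0 -> slot 0
358: h=1, probe 1,2 -> slot 2
624: h=1, probe 1,2,5 -> slot 5
Table: [158, 176, 358, ., ., 624, .]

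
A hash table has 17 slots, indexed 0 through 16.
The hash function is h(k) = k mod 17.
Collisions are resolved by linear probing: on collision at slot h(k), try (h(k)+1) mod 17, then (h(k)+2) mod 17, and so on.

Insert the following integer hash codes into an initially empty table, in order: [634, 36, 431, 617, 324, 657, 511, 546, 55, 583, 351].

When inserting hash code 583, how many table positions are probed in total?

Insert 634: h=5, slot 5 empty => index 5.
Insert 36: h=2, slot 2 empty => index 2.
Insert 431: h=6, slot 6 empty => index 6.
Insert 617: h=5, slots 5,6 occupied => index 7.
Insert 324: h=1, slot 1 empty => index 1.
Insert 657: h=11, slot 11 empty => index 11.
Insert 511: h=1, slots 1,2 occupied => index 3.
Insert 546: h=2, slots 2,3 occupied => index 4.
Insert 55: h=4, slots 4,5,6,7 occupied => index 8.
Insert 583: h=5, slots 5,6,7,8 occupied => index 9.
Insert 351: h=11, slot 11 occupied => index 12.
Table: [∅, 324, 36, 511, 546, 634, 431, 617, 55, 583, ∅, 657, 351, ∅, ∅, ∅, ∅]

5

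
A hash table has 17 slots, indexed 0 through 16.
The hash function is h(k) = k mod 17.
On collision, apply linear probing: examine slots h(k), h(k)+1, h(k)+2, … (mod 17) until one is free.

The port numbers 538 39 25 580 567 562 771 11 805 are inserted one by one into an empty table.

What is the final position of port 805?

538 hashes to 11; slot 11 is free => place at 11.
39 hashes to 5; slot 5 is free => place at 5.
25 hashes to 8; slot 8 is free => place at 8.
580 hashes to 2; slot 2 is free => place at 2.
567 hashes to 6; slot 6 is free => place at 6.
562 hashes to 1; slot 1 is free => place at 1.
771 hashes to 6; 6 taken => place at 7.
11 hashes to 11; 11 taken => place at 12.
805 hashes to 6; 6,7,8 taken => place at 9.
Table: [—, 562, 580, —, —, 39, 567, 771, 25, 805, —, 538, 11, —, —, —, —]

9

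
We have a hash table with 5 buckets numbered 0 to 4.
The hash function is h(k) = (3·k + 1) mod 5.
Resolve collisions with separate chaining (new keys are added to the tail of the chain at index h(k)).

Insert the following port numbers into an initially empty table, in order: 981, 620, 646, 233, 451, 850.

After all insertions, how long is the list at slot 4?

981 → bucket 4
620 → bucket 1
646 → bucket 4 (collision)
233 → bucket 0
451 → bucket 4 (collision)
850 → bucket 1 (collision)
Final buckets:
0: 233
1: 620 -> 850
2: .
3: .
4: 981 -> 646 -> 451

3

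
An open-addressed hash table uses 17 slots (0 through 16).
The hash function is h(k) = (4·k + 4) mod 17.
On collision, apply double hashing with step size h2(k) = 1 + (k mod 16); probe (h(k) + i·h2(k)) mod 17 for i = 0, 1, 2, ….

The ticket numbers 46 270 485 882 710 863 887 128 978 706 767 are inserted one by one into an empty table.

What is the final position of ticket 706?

12

46: h=1 -> slot 1
270: h=13 -> slot 13
485: h=6 -> slot 6
882: h=13, h2=3, probe 13,16 -> slot 16
710: h=5 -> slot 5
863: h=5, h2=16, probe 5,4 -> slot 4
887: h=16, h2=8, probe 16,7 -> slot 7
128: h=6, h2=1, probe 6,7,8 -> slot 8
978: h=6, h2=3, probe 6,9 -> slot 9
706: h=6, h2=3, probe 6,9,12 -> slot 12
767: h=12, h2=16, probe 12,11 -> slot 11
Table: [_, 46, _, _, 863, 710, 485, 887, 128, 978, _, 767, 706, 270, _, _, 882]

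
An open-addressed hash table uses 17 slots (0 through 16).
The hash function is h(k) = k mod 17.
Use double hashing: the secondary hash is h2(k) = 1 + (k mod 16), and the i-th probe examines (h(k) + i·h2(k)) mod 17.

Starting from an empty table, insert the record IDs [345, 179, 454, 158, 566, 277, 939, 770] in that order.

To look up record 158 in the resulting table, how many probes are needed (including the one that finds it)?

345: h=5 → slot 5
179: h=9 → slot 9
454: h=12 → slot 12
158: h=5, h2=15, probe 5,3 → slot 3
566: h=5, h2=7, probe 5,12,2 → slot 2
277: h=5, h2=6, probe 5,11 → slot 11
939: h=4 → slot 4
770: h=5, h2=3, probe 5,8 → slot 8
Table: [., ., 566, 158, 939, 345, ., ., 770, 179, ., 277, 454, ., ., ., .]
Lookup 158: h=5, h2=15, probe 5,3 → found at 3.

2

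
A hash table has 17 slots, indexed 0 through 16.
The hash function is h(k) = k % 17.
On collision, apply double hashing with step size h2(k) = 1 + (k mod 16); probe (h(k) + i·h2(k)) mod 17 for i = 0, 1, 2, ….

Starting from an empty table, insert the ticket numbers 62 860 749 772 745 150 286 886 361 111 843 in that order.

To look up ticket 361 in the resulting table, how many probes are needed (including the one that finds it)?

Insert 62: h=11, slot 11 empty → index 11.
Insert 860: h=10, slot 10 empty → index 10.
Insert 749: h=1, slot 1 empty → index 1.
Insert 772: h=7, slot 7 empty → index 7.
Insert 745: h=14, slot 14 empty → index 14.
Insert 150: h=14, h2=7, slot 14 occupied → index 4.
Insert 286: h=14, h2=15, slot 14 occupied → index 12.
Insert 886: h=2, slot 2 empty → index 2.
Insert 361: h=4, h2=10, slots 4,14,7 occupied → index 0.
Insert 111: h=9, slot 9 empty → index 9.
Insert 843: h=10, h2=12, slot 10 occupied → index 5.
Table: [361, 749, 886, -, 150, 843, -, 772, -, 111, 860, 62, 286, -, 745, -, -]
Lookup 361: h=4, h2=10, probe 4,14,7,0 → found at 0.

4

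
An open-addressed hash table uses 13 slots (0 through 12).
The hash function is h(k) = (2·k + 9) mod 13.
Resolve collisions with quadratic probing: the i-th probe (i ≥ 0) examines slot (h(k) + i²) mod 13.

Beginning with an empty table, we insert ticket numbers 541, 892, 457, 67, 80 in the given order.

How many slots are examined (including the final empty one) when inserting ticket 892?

541 hashes to 12; slot 12 is free → place at 12.
892 hashes to 12; 12 taken → place at 0.
457 hashes to 0; 0 taken → place at 1.
67 hashes to 0; 0,1 taken → place at 4.
80 hashes to 0; 0,1,4 taken → place at 9.
Table: [892, 457, _, _, 67, _, _, _, _, 80, _, _, 541]

2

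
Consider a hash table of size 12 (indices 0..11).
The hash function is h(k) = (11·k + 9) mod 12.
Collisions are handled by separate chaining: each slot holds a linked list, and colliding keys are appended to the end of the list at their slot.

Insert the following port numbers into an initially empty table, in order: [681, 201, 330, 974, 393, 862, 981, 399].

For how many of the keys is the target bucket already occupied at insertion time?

3

Insert 681: h=0, bucket 0 empty → new chain.
Insert 201: h=0, bucket 0 nonempty → append to chain.
Insert 330: h=3, bucket 3 empty → new chain.
Insert 974: h=7, bucket 7 empty → new chain.
Insert 393: h=0, bucket 0 nonempty → append to chain.
Insert 862: h=11, bucket 11 empty → new chain.
Insert 981: h=0, bucket 0 nonempty → append to chain.
Insert 399: h=6, bucket 6 empty → new chain.
Final buckets:
0: 681 -> 201 -> 393 -> 981
1: .
2: .
3: 330
4: .
5: .
6: 399
7: 974
8: .
9: .
10: .
11: 862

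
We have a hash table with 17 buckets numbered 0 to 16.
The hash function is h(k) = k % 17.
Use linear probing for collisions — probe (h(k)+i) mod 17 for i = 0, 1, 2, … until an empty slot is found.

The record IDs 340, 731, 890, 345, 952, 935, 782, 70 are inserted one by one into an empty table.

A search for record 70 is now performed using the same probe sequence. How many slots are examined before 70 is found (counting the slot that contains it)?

340: h=0 => slot 0
731: h=0, probe 0,1 => slot 1
890: h=6 => slot 6
345: h=5 => slot 5
952: h=0, probe 0,1,2 => slot 2
935: h=0, probe 0,1,2,3 => slot 3
782: h=0, probe 0,1,2,3,4 => slot 4
70: h=2, probe 2,3,4,5,6,7 => slot 7
Table: [340, 731, 952, 935, 782, 345, 890, 70, _, _, _, _, _, _, _, _, _]
Lookup 70: h=2, probe 2,3,4,5,6,7 → found at 7.

6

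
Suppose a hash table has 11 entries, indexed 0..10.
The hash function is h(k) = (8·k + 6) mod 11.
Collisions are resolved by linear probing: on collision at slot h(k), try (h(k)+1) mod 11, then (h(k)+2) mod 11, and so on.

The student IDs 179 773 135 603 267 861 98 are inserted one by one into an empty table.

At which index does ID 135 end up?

179 hashes to 8; slot 8 is free → place at 8.
773 hashes to 8; 8 taken → place at 9.
135 hashes to 8; 8,9 taken → place at 10.
603 hashes to 1; slot 1 is free → place at 1.
267 hashes to 8; 8,9,10 taken → place at 0.
861 hashes to 8; 8,9,10,0,1 taken → place at 2.
98 hashes to 9; 9,10,0,1,2 taken → place at 3.
Table: [267, 603, 861, 98, _, _, _, _, 179, 773, 135]

10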